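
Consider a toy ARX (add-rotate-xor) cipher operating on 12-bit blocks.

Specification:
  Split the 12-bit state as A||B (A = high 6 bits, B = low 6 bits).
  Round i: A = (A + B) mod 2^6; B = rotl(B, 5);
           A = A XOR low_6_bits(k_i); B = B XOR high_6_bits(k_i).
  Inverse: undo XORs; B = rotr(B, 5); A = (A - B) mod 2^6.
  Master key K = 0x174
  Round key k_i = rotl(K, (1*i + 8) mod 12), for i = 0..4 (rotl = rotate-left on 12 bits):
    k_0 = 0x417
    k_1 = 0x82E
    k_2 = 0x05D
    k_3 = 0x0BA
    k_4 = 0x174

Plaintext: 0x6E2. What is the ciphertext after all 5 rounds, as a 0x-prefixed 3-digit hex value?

0xC54

s_0 = plaintext = 0x6E2
s_1 = Round(s_0, k_0) = 0xA81
s_2 = Round(s_1, k_1) = 0x140
s_3 = Round(s_2, k_2) = 0x601
s_4 = Round(s_3, k_3) = 0x8E2
s_5 = Round(s_4, k_4) = 0xC54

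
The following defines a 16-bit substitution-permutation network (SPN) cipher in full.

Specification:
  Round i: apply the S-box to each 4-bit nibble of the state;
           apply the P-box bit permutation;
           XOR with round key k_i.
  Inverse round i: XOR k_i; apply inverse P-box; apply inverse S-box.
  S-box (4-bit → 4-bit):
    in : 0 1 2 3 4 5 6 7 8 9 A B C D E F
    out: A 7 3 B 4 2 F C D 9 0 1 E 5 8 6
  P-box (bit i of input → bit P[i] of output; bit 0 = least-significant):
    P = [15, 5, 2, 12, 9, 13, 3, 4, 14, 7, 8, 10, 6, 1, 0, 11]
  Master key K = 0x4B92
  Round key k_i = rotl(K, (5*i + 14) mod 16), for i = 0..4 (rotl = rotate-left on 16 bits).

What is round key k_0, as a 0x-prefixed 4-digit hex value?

0x92E4

K = 0x4B92
k_0 = rotl(K, (5*0+14) mod 16) = rotl(K, 14) = 0x92E4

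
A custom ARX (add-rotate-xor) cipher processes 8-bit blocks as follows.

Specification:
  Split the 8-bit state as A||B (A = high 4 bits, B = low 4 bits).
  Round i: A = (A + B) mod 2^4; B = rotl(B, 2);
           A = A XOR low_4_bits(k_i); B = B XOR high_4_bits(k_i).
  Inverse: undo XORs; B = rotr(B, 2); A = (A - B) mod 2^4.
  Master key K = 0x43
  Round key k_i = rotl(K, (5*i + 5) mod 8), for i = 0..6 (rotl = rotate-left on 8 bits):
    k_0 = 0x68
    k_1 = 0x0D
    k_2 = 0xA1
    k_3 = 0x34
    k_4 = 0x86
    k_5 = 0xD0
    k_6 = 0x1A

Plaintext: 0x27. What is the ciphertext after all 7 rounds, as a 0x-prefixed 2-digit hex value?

0xB3

s_0 = plaintext = 0x27
s_1 = Round(s_0, k_0) = 0x1B
s_2 = Round(s_1, k_1) = 0x1E
s_3 = Round(s_2, k_2) = 0xE1
s_4 = Round(s_3, k_3) = 0xB7
s_5 = Round(s_4, k_4) = 0x45
s_6 = Round(s_5, k_5) = 0x98
s_7 = Round(s_6, k_6) = 0xB3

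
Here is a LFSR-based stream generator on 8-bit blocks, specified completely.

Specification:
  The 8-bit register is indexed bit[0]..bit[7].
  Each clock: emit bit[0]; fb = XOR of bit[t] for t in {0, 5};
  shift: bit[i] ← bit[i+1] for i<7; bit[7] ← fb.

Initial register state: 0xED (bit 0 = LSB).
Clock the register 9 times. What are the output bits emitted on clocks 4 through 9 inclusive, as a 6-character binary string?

reg_0 = 0xED
clock 1: out=1, reg = 0x76
clock 2: out=0, reg = 0xBB
clock 3: out=1, reg = 0x5D
clock 4: out=1, reg = 0xAE
clock 5: out=0, reg = 0xD7
clock 6: out=1, reg = 0xEB
clock 7: out=1, reg = 0x75
clock 8: out=1, reg = 0x3A
clock 9: out=0, reg = 0x9D

101110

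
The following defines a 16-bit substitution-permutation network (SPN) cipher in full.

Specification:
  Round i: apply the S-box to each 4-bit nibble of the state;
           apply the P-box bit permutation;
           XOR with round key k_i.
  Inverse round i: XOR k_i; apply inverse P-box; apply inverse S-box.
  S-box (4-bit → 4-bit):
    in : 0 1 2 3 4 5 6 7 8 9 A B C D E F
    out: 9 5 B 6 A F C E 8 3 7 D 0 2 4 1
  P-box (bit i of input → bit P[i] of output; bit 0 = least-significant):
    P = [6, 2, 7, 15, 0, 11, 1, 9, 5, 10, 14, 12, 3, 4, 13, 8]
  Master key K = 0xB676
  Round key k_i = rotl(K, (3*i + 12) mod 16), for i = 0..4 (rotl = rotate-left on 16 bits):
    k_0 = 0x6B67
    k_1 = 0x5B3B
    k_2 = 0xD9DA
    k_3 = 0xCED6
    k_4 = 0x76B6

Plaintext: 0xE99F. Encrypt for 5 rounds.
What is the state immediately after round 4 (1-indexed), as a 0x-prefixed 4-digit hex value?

0xDEE1

s_0 = plaintext = 0xE99F
s_1 = Round(s_0, k_0) = 0x4706
s_2 = Round(s_1, k_1) = 0x8CAA
s_3 = Round(s_2, k_2) = 0xD01D
s_4 = Round(s_3, k_3) = 0xDEE1
s_5 = Round(s_4, k_4) = 0x3664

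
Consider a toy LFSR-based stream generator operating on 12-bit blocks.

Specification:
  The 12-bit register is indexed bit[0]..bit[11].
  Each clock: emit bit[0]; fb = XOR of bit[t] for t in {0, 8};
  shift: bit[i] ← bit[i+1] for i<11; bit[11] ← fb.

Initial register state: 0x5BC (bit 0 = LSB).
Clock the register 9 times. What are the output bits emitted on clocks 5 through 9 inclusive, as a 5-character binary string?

11011

reg_0 = 0x5BC
clock 1: out=0, reg = 0xADE
clock 2: out=0, reg = 0x56F
clock 3: out=1, reg = 0x2B7
clock 4: out=1, reg = 0x95B
clock 5: out=1, reg = 0x4AD
clock 6: out=1, reg = 0xA56
clock 7: out=0, reg = 0x52B
clock 8: out=1, reg = 0x295
clock 9: out=1, reg = 0x94A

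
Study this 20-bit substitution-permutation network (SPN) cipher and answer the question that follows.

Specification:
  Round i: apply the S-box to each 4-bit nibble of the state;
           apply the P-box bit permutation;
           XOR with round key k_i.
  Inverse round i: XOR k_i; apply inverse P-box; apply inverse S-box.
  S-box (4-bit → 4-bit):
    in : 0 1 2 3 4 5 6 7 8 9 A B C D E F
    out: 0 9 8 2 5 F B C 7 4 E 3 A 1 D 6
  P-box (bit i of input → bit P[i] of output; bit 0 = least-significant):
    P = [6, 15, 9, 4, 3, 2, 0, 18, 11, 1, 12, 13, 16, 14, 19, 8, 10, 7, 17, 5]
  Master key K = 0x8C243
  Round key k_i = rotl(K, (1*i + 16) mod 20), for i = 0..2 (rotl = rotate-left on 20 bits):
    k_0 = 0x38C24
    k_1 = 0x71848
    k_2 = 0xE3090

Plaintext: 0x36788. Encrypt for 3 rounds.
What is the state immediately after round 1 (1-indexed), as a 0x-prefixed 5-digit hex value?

0x27FE9

s_0 = plaintext = 0x36788
s_1 = Round(s_0, k_0) = 0x27FE9
s_2 = Round(s_1, k_1) = 0xB0B63
s_3 = Round(s_2, k_2) = 0xABC1E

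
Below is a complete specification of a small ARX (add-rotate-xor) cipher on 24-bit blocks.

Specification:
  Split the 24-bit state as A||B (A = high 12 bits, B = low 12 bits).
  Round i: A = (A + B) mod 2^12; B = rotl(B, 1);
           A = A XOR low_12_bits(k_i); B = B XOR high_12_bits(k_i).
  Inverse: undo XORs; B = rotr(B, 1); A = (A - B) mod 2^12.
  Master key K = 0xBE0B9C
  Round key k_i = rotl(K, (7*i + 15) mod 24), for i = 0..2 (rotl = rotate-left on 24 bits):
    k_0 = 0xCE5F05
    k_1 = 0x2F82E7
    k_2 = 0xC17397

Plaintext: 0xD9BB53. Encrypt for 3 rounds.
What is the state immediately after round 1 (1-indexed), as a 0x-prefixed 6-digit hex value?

s_0 = plaintext = 0xD9BB53
s_1 = Round(s_0, k_0) = 0x7EBA42
s_2 = Round(s_1, k_1) = 0x0CA67D
s_3 = Round(s_2, k_2) = 0x4D00ED

0x7EBA42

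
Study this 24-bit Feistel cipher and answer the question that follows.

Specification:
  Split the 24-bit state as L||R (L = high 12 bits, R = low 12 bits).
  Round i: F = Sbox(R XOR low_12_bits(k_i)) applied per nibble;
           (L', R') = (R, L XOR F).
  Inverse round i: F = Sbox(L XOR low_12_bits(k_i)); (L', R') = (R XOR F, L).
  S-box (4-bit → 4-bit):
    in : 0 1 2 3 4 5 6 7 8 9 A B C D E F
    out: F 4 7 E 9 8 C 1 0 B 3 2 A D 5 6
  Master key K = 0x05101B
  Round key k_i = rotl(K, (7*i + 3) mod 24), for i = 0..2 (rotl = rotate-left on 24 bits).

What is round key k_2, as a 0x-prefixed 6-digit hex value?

K = 0x05101B
k_0 = rotl(K, (7*0+3) mod 24) = rotl(K, 3) = 0x2880D8
k_1 = rotl(K, (7*1+3) mod 24) = rotl(K, 10) = 0x406C14
k_2 = rotl(K, (7*2+3) mod 24) = rotl(K, 17) = 0x360A20

0x360A20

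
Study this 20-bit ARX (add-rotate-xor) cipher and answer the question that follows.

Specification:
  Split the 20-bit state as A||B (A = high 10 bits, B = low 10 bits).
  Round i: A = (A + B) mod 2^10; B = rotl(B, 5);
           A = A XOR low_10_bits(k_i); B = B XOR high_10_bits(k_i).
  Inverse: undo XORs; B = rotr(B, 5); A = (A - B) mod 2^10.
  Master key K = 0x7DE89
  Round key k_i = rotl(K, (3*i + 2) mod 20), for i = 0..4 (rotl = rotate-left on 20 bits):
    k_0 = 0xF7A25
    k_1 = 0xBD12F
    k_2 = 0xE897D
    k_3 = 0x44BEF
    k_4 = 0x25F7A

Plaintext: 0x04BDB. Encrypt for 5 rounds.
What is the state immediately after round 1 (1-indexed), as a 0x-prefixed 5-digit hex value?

s_0 = plaintext = 0x04BDB
s_1 = Round(s_0, k_0) = 0x720A0
s_2 = Round(s_1, k_1) = 0xD1EF1
s_3 = Round(s_2, k_2) = 0xD1595
s_4 = Round(s_3, k_3) = 0xCD7BE
s_5 = Round(s_4, k_4) = 0x6274A

0x720A0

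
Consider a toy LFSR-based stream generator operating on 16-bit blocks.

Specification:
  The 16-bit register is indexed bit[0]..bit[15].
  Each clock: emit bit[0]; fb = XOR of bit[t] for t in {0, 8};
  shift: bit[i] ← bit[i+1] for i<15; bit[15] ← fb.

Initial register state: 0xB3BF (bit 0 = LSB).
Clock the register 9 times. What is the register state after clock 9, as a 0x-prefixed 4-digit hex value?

reg_0 = 0xB3BF
clock 1: out=1, reg = 0x59DF
clock 2: out=1, reg = 0x2CEF
clock 3: out=1, reg = 0x9677
clock 4: out=1, reg = 0xCB3B
clock 5: out=1, reg = 0x659D
clock 6: out=1, reg = 0x32CE
clock 7: out=0, reg = 0x1967
clock 8: out=1, reg = 0x0CB3
clock 9: out=1, reg = 0x8659

0x8659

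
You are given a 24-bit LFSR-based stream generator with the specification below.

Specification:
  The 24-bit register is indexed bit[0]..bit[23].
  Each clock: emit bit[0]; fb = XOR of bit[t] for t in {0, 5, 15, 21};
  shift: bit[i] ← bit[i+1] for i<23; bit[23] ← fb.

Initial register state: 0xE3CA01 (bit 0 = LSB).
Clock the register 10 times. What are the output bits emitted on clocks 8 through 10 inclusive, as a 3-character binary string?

reg_0 = 0xE3CA01
clock 1: out=1, reg = 0xF1E500
clock 2: out=0, reg = 0x78F280
clock 3: out=0, reg = 0x3C7940
clock 4: out=0, reg = 0x9E3CA0
clock 5: out=0, reg = 0xCF1E50
clock 6: out=0, reg = 0x678F28
clock 7: out=0, reg = 0xB3C794
clock 8: out=0, reg = 0x59E3CA
clock 9: out=0, reg = 0xACF1E5
clock 10: out=1, reg = 0x5678F2

001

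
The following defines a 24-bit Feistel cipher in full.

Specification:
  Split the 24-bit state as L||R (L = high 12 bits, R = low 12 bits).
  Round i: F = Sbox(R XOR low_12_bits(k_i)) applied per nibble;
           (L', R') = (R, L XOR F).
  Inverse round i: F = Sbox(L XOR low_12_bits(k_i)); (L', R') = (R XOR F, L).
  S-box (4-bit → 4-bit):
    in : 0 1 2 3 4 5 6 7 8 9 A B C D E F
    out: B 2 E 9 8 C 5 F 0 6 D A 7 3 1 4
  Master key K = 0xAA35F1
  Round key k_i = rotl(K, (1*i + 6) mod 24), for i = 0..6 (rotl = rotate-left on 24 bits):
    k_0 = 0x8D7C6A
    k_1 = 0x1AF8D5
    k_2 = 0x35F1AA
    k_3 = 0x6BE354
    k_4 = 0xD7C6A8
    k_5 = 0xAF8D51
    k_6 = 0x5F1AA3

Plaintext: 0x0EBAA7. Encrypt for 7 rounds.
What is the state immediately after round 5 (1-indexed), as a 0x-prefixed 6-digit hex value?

s_0 = plaintext = 0x0EBAA7
s_1 = Round(s_0, k_0) = 0xAA7598
s_2 = Round(s_1, k_1) = 0x598924
s_3 = Round(s_2, k_2) = 0x924599
s_4 = Round(s_3, k_3) = 0x599C57
s_5 = Round(s_4, k_4) = 0xC578DD
s_6 = Round(s_5, k_5) = 0x8DD050
s_7 = Round(s_6, k_6) = 0x050594

0xC578DD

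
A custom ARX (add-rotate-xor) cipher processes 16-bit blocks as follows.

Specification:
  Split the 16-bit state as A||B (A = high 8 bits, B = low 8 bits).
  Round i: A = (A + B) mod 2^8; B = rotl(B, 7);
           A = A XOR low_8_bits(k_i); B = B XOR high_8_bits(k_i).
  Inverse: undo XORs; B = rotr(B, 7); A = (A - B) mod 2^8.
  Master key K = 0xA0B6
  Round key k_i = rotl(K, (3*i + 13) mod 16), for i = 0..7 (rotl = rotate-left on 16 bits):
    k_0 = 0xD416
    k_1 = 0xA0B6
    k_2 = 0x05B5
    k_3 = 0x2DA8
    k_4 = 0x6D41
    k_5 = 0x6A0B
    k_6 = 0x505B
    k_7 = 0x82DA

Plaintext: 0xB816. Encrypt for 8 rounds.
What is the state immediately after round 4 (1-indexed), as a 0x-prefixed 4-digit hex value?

s_0 = plaintext = 0xB816
s_1 = Round(s_0, k_0) = 0xD8DF
s_2 = Round(s_1, k_1) = 0x014F
s_3 = Round(s_2, k_2) = 0xE5A2
s_4 = Round(s_3, k_3) = 0x2F7C
s_5 = Round(s_4, k_4) = 0xEA53
s_6 = Round(s_5, k_5) = 0x36C3
s_7 = Round(s_6, k_6) = 0xA2B1
s_8 = Round(s_7, k_7) = 0x895A

0x2F7C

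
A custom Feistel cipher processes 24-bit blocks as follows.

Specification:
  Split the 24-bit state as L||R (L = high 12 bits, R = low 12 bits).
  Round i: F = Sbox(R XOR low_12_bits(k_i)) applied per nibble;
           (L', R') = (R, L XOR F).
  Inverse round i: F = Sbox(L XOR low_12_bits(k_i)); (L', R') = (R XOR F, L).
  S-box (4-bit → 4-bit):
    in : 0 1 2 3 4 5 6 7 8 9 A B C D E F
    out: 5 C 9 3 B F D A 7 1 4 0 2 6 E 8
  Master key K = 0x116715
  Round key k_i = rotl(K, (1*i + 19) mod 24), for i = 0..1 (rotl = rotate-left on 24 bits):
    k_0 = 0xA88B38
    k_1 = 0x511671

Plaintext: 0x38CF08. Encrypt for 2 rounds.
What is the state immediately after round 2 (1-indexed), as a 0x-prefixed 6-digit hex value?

0x8B912F

s_0 = plaintext = 0x38CF08
s_1 = Round(s_0, k_0) = 0xF088B9
s_2 = Round(s_1, k_1) = 0x8B912F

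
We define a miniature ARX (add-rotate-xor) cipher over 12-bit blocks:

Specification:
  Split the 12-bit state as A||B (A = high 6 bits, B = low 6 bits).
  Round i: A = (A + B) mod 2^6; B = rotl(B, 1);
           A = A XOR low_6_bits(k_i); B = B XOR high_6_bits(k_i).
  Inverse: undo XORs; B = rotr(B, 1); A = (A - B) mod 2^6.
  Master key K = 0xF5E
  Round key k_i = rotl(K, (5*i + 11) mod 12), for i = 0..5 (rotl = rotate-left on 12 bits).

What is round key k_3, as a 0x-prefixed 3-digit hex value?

0xD7B

K = 0xF5E
k_0 = rotl(K, (5*0+11) mod 12) = rotl(K, 11) = 0x7AF
k_1 = rotl(K, (5*1+11) mod 12) = rotl(K, 4) = 0x5EF
k_2 = rotl(K, (5*2+11) mod 12) = rotl(K, 9) = 0xDEB
k_3 = rotl(K, (5*3+11) mod 12) = rotl(K, 2) = 0xD7B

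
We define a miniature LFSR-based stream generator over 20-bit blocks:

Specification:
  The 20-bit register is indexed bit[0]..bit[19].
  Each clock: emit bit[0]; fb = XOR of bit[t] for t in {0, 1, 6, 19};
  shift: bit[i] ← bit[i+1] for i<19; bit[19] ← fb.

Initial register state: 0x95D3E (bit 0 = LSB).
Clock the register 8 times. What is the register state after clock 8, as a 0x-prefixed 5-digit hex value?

0x4C95D

reg_0 = 0x95D3E
clock 1: out=0, reg = 0x4AE9F
clock 2: out=1, reg = 0x2574F
clock 3: out=1, reg = 0x92BA7
clock 4: out=1, reg = 0xC95D3
clock 5: out=1, reg = 0x64AE9
clock 6: out=1, reg = 0x32574
clock 7: out=0, reg = 0x992BA
clock 8: out=0, reg = 0x4C95D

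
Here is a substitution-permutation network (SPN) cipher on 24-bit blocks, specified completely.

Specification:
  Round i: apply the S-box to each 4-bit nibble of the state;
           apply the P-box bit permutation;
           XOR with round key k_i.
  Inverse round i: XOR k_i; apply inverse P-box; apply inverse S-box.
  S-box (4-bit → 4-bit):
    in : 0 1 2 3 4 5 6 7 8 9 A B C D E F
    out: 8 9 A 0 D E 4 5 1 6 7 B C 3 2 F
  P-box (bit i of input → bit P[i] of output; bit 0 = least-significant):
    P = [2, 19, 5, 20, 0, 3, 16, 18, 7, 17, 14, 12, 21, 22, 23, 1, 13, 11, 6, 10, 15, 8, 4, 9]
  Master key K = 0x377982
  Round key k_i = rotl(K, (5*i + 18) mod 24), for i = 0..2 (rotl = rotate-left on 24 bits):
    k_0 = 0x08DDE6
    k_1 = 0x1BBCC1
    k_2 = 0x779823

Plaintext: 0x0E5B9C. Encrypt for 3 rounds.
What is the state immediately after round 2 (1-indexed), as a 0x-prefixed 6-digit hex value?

0x8E5162

s_0 = plaintext = 0x0E5B9C
s_1 = Round(s_0, k_0) = 0xDBC74C
s_2 = Round(s_1, k_1) = 0x8E5162
s_3 = Round(s_2, k_2) = 0xAE00A1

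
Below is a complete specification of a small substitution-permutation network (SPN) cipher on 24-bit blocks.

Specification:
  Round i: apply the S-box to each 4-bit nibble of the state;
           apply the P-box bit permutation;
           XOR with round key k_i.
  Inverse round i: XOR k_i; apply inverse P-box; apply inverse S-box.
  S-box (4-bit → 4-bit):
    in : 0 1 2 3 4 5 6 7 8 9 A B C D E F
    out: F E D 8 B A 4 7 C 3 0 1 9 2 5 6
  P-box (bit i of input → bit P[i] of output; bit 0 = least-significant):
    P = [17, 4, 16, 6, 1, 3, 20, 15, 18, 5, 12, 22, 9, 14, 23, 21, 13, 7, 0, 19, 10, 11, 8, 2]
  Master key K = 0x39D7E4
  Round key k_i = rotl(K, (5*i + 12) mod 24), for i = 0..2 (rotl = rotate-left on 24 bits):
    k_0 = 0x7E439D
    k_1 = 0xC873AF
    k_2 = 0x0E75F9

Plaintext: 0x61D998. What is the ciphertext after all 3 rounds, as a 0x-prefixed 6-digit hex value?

s_0 = plaintext = 0x61D998
s_1 = Round(s_0, k_0) = 0x730276
s_2 = Round(s_1, k_1) = 0x352CA5
s_3 = Round(s_2, k_2) = 0xE2772D

0xE2772D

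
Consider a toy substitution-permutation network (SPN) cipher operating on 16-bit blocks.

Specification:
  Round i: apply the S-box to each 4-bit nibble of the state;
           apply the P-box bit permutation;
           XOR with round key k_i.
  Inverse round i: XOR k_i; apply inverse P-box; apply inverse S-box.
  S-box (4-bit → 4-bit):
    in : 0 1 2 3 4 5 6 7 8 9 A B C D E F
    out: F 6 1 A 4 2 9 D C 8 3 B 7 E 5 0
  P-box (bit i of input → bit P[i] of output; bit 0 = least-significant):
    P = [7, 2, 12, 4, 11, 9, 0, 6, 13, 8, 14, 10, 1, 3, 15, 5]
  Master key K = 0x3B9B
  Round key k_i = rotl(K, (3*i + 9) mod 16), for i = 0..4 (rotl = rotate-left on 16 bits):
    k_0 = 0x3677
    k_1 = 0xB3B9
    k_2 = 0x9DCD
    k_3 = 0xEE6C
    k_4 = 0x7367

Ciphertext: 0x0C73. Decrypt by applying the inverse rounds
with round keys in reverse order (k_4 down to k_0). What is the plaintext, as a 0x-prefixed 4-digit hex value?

s_0 = ciphertext = 0x0C73
s_1 = InvRound(s_0, k_4) = 0xF0AD
s_2 = InvRound(s_1, k_3) = 0xF90E
s_3 = InvRound(s_2, k_2) = 0x2782
s_4 = InvRound(s_3, k_1) = 0x0948
s_5 = InvRound(s_4, k_0) = 0xBBCD

0xBBCD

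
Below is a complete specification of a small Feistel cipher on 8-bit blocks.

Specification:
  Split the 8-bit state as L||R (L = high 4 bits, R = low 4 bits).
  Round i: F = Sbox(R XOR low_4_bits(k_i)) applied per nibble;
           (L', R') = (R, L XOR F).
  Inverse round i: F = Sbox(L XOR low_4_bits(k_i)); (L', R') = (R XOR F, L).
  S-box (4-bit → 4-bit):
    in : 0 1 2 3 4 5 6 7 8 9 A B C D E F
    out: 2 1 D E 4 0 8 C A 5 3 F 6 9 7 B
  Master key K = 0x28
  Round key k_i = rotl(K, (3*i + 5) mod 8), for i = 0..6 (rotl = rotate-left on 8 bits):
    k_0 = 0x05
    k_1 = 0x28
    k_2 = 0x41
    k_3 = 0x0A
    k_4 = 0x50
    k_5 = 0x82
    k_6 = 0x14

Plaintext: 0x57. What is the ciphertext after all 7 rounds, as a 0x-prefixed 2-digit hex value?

0x15

s_0 = plaintext = 0x57
s_1 = Round(s_0, k_0) = 0x78
s_2 = Round(s_1, k_1) = 0x85
s_3 = Round(s_2, k_2) = 0x5C
s_4 = Round(s_3, k_3) = 0xCD
s_5 = Round(s_4, k_4) = 0xD5
s_6 = Round(s_5, k_5) = 0x51
s_7 = Round(s_6, k_6) = 0x15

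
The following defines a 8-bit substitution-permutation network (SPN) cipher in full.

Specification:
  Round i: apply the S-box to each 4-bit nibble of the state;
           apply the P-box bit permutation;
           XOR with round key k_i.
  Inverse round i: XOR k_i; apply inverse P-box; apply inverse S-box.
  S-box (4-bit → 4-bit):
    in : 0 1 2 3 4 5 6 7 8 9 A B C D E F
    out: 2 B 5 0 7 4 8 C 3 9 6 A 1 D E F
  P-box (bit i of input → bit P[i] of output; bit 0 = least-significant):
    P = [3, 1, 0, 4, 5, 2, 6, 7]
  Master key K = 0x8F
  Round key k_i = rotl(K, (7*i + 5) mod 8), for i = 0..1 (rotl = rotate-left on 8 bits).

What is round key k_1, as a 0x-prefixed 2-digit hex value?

0xF8

K = 0x8F
k_0 = rotl(K, (7*0+5) mod 8) = rotl(K, 5) = 0xF1
k_1 = rotl(K, (7*1+5) mod 8) = rotl(K, 4) = 0xF8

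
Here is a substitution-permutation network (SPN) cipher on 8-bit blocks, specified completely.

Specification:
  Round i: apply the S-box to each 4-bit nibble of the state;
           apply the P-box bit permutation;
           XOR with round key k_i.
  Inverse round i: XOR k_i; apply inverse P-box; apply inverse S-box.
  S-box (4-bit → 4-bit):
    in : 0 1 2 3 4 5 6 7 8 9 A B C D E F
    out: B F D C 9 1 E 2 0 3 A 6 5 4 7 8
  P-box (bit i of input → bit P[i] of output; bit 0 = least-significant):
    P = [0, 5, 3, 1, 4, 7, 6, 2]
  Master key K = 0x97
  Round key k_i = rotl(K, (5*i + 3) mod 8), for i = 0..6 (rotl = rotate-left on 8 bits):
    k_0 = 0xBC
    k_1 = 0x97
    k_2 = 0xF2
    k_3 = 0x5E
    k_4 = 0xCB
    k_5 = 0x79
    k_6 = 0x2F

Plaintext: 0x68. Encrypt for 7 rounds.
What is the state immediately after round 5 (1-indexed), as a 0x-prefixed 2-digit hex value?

0x38

s_0 = plaintext = 0x68
s_1 = Round(s_0, k_0) = 0x78
s_2 = Round(s_1, k_1) = 0x17
s_3 = Round(s_2, k_2) = 0x06
s_4 = Round(s_3, k_3) = 0xE0
s_5 = Round(s_4, k_4) = 0x38
s_6 = Round(s_5, k_5) = 0x3D
s_7 = Round(s_6, k_6) = 0x63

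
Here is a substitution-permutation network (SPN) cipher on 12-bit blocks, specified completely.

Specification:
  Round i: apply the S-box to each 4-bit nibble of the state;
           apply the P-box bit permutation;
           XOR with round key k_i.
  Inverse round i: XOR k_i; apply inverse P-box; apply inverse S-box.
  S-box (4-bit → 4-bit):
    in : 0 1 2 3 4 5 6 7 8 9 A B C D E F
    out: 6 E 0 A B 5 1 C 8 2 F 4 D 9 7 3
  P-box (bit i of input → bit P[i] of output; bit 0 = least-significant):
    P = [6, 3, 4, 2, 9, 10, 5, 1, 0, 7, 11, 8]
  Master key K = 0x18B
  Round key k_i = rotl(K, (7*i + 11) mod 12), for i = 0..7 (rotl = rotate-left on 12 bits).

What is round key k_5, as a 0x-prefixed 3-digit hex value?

0xC62

K = 0x18B
k_0 = rotl(K, (7*0+11) mod 12) = rotl(K, 11) = 0x8C5
k_1 = rotl(K, (7*1+11) mod 12) = rotl(K, 6) = 0x2C6
k_2 = rotl(K, (7*2+11) mod 12) = rotl(K, 1) = 0x316
k_3 = rotl(K, (7*3+11) mod 12) = rotl(K, 8) = 0xB18
k_4 = rotl(K, (7*4+11) mod 12) = rotl(K, 3) = 0xC58
k_5 = rotl(K, (7*5+11) mod 12) = rotl(K, 10) = 0xC62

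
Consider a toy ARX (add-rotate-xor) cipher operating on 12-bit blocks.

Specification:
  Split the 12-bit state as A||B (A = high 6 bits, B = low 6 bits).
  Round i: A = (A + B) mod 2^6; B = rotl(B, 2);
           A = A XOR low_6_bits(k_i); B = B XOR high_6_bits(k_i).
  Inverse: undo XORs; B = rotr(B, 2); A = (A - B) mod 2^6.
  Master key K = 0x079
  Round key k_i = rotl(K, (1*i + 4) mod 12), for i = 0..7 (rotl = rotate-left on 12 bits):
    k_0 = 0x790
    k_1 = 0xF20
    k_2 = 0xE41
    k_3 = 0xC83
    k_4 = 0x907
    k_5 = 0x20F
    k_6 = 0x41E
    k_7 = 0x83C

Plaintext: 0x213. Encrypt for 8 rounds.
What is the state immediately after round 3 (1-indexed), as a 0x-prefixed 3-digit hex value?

0xBBE

s_0 = plaintext = 0x213
s_1 = Round(s_0, k_0) = 0x2D3
s_2 = Round(s_1, k_1) = 0xFB1
s_3 = Round(s_2, k_2) = 0xBBE
s_4 = Round(s_3, k_3) = 0xBC9
s_5 = Round(s_4, k_4) = 0xFC0
s_6 = Round(s_5, k_5) = 0xC08
s_7 = Round(s_6, k_6) = 0x9B0
s_8 = Round(s_7, k_7) = 0xAA3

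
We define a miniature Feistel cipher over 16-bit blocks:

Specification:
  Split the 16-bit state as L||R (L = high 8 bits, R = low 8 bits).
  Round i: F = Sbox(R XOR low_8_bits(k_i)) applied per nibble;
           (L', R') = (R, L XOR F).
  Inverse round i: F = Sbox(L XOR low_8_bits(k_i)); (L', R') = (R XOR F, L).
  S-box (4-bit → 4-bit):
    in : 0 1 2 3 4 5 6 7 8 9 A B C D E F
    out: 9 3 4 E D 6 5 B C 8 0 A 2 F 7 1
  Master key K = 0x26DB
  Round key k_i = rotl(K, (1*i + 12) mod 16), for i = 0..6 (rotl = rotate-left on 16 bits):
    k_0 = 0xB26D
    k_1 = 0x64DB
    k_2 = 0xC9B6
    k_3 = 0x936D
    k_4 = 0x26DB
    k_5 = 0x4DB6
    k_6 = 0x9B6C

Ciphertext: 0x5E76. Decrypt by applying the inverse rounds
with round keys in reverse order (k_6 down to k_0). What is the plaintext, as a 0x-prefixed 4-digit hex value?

0xE77C

s_0 = ciphertext = 0x5E76
s_1 = InvRound(s_0, k_6) = 0x925E
s_2 = InvRound(s_1, k_5) = 0x1392
s_3 = InvRound(s_2, k_4) = 0xBE13
s_4 = InvRound(s_3, k_3) = 0xEDBE
s_5 = InvRound(s_4, k_2) = 0xD4ED
s_6 = InvRound(s_5, k_1) = 0x7CD4
s_7 = InvRound(s_6, k_0) = 0xE77C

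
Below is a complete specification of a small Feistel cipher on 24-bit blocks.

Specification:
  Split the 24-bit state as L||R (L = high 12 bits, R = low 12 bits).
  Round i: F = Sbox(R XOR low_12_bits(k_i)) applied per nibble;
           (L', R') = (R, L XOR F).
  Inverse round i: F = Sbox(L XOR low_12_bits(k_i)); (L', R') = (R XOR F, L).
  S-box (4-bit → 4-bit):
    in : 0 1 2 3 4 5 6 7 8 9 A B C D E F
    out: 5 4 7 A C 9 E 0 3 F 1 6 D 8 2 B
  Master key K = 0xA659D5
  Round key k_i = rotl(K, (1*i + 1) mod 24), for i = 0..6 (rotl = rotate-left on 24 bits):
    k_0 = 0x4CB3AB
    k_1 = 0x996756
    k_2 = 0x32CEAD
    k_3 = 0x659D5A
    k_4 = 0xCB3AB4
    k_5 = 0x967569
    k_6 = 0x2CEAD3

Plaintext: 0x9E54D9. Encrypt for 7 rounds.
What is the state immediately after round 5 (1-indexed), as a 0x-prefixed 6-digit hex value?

s_0 = plaintext = 0x9E54D9
s_1 = Round(s_0, k_0) = 0x4D99E2
s_2 = Round(s_1, k_1) = 0x9E26B5
s_3 = Round(s_2, k_2) = 0x6B5AA1
s_4 = Round(s_3, k_3) = 0xAA1603
s_5 = Round(s_4, k_4) = 0x6037C1
s_6 = Round(s_5, k_5) = 0x7C1110
s_7 = Round(s_6, k_6) = 0x11011B

0x6037C1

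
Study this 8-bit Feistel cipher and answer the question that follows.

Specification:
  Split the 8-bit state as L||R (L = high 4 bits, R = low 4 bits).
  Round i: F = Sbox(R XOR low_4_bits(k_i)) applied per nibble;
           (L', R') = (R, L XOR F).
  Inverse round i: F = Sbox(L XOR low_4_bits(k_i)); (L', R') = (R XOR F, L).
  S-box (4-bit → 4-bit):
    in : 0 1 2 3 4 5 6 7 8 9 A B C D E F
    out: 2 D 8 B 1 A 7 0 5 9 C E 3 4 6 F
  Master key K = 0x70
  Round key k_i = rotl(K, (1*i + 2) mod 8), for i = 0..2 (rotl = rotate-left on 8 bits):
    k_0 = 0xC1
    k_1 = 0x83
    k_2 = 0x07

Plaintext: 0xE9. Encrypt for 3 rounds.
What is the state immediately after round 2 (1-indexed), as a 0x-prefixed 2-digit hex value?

s_0 = plaintext = 0xE9
s_1 = Round(s_0, k_0) = 0x9B
s_2 = Round(s_1, k_1) = 0xBC
s_3 = Round(s_2, k_2) = 0xC5

0xBC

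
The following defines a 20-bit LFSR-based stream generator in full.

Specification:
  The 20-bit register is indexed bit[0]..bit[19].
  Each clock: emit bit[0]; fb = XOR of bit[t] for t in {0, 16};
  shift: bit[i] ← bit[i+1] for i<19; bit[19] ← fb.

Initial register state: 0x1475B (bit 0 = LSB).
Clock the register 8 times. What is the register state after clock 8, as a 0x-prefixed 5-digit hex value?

reg_0 = 0x1475B
clock 1: out=1, reg = 0x0A3AD
clock 2: out=1, reg = 0x851D6
clock 3: out=0, reg = 0x428EB
clock 4: out=1, reg = 0xA1475
clock 5: out=1, reg = 0xD0A3A
clock 6: out=0, reg = 0xE851D
clock 7: out=1, reg = 0xF428E
clock 8: out=0, reg = 0xFA147

0xFA147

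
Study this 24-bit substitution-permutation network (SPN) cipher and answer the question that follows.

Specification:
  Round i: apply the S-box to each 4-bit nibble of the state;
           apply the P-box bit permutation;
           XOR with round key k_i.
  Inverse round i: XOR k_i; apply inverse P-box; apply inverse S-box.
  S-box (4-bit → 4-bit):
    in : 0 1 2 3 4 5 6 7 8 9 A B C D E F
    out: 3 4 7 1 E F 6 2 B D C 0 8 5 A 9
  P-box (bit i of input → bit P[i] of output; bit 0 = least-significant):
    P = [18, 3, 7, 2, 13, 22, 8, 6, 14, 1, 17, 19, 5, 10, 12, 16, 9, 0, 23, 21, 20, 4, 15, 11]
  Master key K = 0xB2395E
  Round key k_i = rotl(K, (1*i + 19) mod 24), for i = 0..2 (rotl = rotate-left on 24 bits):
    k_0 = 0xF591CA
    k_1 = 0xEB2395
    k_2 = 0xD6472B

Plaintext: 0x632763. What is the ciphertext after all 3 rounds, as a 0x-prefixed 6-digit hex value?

s_0 = plaintext = 0x632763
s_1 = Round(s_0, k_0) = 0xB106F8
s_2 = Round(s_1, k_1) = 0x6D07FB
s_3 = Round(s_2, k_2) = 0x56E159

0x56E159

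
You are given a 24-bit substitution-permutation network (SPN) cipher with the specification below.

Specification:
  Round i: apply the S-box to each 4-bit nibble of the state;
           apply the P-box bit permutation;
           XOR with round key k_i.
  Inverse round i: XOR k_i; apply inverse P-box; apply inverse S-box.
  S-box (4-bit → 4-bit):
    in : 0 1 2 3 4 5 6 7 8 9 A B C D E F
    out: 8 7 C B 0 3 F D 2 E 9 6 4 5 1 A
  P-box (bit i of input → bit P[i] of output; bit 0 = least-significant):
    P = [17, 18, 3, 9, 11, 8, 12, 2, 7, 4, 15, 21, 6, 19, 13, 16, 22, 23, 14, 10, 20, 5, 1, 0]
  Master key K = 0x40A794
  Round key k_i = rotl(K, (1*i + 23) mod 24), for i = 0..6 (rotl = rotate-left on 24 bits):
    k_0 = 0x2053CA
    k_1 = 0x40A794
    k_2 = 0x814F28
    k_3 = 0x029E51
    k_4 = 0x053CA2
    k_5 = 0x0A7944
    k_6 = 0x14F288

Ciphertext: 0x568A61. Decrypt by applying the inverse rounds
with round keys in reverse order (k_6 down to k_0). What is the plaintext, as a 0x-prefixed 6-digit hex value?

s_0 = ciphertext = 0x568A61
s_1 = InvRound(s_0, k_6) = 0xFDDEDD
s_2 = InvRound(s_1, k_5) = 0xA32686
s_3 = InvRound(s_2, k_4) = 0x884073
s_4 = InvRound(s_3, k_3) = 0xB98CDA
s_5 = InvRound(s_4, k_2) = 0x1C5680
s_6 = InvRound(s_5, k_1) = 0xEDBB98
s_7 = InvRound(s_6, k_0) = 0xC16BE8

0xC16BE8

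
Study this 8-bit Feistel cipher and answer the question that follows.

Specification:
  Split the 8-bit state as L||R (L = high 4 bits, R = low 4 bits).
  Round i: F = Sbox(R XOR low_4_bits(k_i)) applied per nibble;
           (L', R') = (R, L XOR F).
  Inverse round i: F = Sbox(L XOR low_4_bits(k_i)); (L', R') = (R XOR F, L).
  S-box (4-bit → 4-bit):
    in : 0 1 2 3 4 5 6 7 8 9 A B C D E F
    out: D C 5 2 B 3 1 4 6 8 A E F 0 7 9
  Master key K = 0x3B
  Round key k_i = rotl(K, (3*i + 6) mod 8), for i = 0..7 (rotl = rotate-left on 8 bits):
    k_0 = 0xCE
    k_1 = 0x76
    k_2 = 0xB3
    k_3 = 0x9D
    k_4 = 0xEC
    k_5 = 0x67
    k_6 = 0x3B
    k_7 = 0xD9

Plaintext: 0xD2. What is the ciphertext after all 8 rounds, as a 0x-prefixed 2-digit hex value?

0x81

s_0 = plaintext = 0xD2
s_1 = Round(s_0, k_0) = 0x22
s_2 = Round(s_1, k_1) = 0x29
s_3 = Round(s_2, k_2) = 0x98
s_4 = Round(s_3, k_3) = 0x8A
s_5 = Round(s_4, k_4) = 0xA9
s_6 = Round(s_5, k_5) = 0x9D
s_7 = Round(s_6, k_6) = 0xD8
s_8 = Round(s_7, k_7) = 0x81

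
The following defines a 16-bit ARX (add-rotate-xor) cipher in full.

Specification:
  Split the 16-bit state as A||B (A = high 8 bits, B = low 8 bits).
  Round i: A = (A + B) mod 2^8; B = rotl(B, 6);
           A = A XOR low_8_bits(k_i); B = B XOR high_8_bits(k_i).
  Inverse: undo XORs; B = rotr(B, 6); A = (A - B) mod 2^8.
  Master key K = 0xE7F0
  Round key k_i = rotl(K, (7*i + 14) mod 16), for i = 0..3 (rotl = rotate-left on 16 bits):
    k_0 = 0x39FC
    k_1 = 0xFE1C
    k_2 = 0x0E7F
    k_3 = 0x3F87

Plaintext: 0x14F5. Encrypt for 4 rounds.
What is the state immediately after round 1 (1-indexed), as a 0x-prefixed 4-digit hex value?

s_0 = plaintext = 0x14F5
s_1 = Round(s_0, k_0) = 0xF544
s_2 = Round(s_1, k_1) = 0x25EF
s_3 = Round(s_2, k_2) = 0x6BF5
s_4 = Round(s_3, k_3) = 0xE742

0xF544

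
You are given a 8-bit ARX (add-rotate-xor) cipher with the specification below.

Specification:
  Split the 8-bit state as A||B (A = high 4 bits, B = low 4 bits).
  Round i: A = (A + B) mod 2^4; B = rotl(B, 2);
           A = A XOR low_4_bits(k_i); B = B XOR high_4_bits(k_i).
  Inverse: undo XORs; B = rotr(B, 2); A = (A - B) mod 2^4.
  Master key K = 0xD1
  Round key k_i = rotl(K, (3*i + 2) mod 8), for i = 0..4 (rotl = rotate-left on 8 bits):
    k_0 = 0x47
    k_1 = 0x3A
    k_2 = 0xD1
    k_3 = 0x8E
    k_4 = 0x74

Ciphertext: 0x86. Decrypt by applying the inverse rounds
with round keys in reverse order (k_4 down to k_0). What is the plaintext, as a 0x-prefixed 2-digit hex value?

s_0 = ciphertext = 0x86
s_1 = InvRound(s_0, k_4) = 0x84
s_2 = InvRound(s_1, k_3) = 0x33
s_3 = InvRound(s_2, k_2) = 0x7B
s_4 = InvRound(s_3, k_1) = 0xB2
s_5 = InvRound(s_4, k_0) = 0x39

0x39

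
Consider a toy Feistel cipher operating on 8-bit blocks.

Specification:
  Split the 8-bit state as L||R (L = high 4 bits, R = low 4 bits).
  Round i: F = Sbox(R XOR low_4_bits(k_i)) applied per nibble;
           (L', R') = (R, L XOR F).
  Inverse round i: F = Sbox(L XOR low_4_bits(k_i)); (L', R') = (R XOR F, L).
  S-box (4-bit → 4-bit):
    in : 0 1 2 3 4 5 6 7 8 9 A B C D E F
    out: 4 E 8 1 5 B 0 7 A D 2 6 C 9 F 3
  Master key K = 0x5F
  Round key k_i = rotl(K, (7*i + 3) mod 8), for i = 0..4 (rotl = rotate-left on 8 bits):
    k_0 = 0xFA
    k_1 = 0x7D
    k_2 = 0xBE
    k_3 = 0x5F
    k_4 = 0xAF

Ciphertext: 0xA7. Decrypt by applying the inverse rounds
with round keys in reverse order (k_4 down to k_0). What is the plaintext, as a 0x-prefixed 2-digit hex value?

0x69

s_0 = ciphertext = 0xA7
s_1 = InvRound(s_0, k_4) = 0xCA
s_2 = InvRound(s_1, k_3) = 0xBC
s_3 = InvRound(s_2, k_2) = 0x7B
s_4 = InvRound(s_3, k_1) = 0x97
s_5 = InvRound(s_4, k_0) = 0x69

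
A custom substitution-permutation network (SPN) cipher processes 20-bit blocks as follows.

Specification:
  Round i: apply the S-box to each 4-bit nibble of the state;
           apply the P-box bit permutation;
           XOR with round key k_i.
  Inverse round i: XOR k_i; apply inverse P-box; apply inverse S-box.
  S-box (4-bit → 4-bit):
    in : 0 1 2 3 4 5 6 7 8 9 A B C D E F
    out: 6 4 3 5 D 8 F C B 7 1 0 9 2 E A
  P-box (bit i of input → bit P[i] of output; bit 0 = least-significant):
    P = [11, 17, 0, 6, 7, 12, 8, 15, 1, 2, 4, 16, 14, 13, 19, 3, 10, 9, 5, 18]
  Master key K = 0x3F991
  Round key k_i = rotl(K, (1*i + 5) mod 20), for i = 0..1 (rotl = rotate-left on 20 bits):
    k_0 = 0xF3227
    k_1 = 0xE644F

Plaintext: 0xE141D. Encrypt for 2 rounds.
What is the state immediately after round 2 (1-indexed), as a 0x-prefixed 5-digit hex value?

s_0 = plaintext = 0xE141D
s_1 = Round(s_0, k_0) = 0x03115
s_2 = Round(s_1, k_1) = 0x6273F

0x6273F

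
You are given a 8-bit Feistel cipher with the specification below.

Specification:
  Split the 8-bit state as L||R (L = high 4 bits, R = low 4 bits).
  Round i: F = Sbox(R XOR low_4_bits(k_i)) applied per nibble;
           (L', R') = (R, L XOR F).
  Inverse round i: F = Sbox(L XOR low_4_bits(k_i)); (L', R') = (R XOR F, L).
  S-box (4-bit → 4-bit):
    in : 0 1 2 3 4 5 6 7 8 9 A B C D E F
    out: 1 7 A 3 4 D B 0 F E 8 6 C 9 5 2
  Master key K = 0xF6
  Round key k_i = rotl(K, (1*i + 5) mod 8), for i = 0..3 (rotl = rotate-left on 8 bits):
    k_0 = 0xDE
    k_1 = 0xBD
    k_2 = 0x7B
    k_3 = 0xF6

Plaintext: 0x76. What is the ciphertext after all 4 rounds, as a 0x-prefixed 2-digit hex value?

s_0 = plaintext = 0x76
s_1 = Round(s_0, k_0) = 0x68
s_2 = Round(s_1, k_1) = 0x8B
s_3 = Round(s_2, k_2) = 0xB9
s_4 = Round(s_3, k_3) = 0x99

0x99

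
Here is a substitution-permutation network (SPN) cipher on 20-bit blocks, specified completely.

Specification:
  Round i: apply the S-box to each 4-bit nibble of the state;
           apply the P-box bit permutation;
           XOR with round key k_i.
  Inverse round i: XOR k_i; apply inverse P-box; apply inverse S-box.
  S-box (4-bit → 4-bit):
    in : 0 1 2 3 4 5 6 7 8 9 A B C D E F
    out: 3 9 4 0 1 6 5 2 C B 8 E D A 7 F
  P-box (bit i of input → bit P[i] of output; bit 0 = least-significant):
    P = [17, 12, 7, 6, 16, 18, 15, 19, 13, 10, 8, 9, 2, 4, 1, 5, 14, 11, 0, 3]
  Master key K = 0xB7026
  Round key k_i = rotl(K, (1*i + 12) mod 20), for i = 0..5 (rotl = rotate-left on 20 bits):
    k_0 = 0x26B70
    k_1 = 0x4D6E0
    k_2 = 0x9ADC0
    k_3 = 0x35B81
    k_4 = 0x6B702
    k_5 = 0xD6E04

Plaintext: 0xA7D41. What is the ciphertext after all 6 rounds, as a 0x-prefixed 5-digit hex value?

s_0 = plaintext = 0xA7D41
s_1 = Round(s_0, k_0) = 0x16D28
s_2 = Round(s_1, k_1) = 0x4102E
s_3 = Round(s_2, k_2) = 0xB5964
s_4 = Round(s_3, k_3) = 0x0F59A
s_5 = Round(s_4, k_4) = 0xBFA74
s_6 = Round(s_5, k_5) = 0xB643B

0xB643B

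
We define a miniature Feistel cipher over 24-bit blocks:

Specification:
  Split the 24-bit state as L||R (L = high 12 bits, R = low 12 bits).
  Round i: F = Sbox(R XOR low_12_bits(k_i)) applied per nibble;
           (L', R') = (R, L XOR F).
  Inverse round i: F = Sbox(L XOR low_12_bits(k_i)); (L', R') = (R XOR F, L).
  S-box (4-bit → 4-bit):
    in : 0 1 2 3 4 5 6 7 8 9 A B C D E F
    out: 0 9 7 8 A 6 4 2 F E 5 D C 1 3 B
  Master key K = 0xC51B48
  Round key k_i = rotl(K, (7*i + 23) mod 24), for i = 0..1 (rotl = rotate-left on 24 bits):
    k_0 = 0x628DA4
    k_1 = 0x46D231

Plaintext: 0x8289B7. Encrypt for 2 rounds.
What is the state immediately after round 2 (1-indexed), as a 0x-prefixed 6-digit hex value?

0x2B094E

s_0 = plaintext = 0x8289B7
s_1 = Round(s_0, k_0) = 0x9B72B0
s_2 = Round(s_1, k_1) = 0x2B094E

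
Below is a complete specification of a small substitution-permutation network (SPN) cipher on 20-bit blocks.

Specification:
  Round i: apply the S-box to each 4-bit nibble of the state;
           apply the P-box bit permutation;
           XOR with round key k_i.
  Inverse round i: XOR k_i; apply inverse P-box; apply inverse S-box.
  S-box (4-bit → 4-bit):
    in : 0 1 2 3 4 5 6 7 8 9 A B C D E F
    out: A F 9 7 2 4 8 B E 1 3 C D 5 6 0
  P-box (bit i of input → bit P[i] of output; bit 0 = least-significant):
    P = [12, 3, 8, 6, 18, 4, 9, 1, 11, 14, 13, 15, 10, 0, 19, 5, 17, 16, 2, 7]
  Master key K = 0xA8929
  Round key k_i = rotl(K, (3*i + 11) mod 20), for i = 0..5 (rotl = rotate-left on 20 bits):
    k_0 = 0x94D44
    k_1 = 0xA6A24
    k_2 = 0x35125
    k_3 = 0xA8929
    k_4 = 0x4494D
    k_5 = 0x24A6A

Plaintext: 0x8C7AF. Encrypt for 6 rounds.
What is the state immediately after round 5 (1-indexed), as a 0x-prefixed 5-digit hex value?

s_0 = plaintext = 0x8C7AF
s_1 = Round(s_0, k_0) = 0x481F0
s_2 = Round(s_1, k_1) = 0x3824D
s_3 = Round(s_2, k_2) = 0x8C810
s_4 = Round(s_3, k_3) = 0x76FD7
s_5 = Round(s_4, k_4) = 0x35BA5
s_6 = Round(s_5, k_5) = 0xDEB7E

0x35BA5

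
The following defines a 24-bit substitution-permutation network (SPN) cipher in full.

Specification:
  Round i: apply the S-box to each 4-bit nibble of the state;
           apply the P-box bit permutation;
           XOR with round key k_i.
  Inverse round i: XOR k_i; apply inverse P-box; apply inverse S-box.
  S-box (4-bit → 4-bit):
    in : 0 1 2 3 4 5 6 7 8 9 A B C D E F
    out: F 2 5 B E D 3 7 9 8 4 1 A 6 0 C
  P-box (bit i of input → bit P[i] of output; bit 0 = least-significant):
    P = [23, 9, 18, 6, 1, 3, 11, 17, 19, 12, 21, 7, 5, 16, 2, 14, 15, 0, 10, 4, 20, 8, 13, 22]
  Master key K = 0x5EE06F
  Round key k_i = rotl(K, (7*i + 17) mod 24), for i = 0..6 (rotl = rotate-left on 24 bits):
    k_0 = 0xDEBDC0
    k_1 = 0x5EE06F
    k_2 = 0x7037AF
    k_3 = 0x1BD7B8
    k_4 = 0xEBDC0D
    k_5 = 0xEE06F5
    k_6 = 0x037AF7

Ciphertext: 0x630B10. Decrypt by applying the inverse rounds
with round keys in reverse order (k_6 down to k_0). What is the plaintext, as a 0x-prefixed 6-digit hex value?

s_0 = ciphertext = 0x630B10
s_1 = InvRound(s_0, k_6) = 0x4154B9
s_2 = InvRound(s_1, k_5) = 0xEE47C0
s_3 = InvRound(s_2, k_4) = 0x16DCD4
s_4 = InvRound(s_3, k_3) = 0x1E7BD4
s_5 = InvRound(s_4, k_2) = 0x94820F
s_6 = InvRound(s_5, k_1) = 0xFE8B93
s_7 = InvRound(s_6, k_0) = 0xA4EDBC

0xA4EDBC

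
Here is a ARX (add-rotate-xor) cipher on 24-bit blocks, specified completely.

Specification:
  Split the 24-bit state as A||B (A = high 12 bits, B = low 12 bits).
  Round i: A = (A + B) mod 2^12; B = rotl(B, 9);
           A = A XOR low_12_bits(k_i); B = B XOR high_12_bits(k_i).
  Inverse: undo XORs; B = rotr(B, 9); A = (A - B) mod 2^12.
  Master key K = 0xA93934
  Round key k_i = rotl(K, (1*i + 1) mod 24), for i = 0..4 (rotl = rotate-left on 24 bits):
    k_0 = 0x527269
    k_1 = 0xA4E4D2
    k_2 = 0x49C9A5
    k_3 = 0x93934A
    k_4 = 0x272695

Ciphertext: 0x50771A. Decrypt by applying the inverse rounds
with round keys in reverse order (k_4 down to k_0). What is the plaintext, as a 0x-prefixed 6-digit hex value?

0xEAF07B

s_0 = ciphertext = 0x50771A
s_1 = InvRound(s_0, k_4) = 0x850B42
s_2 = InvRound(s_1, k_3) = 0x7413D9
s_3 = InvRound(s_2, k_2) = 0x4B9A2B
s_4 = InvRound(s_3, k_1) = 0xD43328
s_5 = InvRound(s_4, k_0) = 0xEAF07B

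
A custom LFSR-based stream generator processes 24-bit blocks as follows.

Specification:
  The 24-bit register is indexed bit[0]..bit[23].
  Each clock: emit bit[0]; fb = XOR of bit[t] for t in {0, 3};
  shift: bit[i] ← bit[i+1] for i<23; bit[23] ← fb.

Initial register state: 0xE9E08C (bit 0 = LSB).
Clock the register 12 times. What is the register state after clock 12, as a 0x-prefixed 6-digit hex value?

reg_0 = 0xE9E08C
clock 1: out=0, reg = 0xF4F046
clock 2: out=0, reg = 0x7A7823
clock 3: out=1, reg = 0xBD3C11
clock 4: out=1, reg = 0xDE9E08
clock 5: out=0, reg = 0xEF4F04
clock 6: out=0, reg = 0x77A782
clock 7: out=0, reg = 0x3BD3C1
clock 8: out=1, reg = 0x9DE9E0
clock 9: out=0, reg = 0x4EF4F0
clock 10: out=0, reg = 0x277A78
clock 11: out=0, reg = 0x93BD3C
clock 12: out=0, reg = 0xC9DE9E

0xC9DE9E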